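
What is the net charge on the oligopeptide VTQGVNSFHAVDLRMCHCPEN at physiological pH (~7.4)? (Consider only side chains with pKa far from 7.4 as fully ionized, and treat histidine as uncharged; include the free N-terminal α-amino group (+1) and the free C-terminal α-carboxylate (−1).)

-1

At pH ~7.4 the Lys and Arg side chains are protonated (+1), the Asp and Glu side chains are deprotonated (−1), and with His taken as neutral all other side chains carry no charge.
Positive (K, R): R14 → +1.
Negative (D, E): D12, E20 → −2.
The N-terminus (+1) and C-terminus (−1) cancel.
Net charge = (+1) + (−2) = −1.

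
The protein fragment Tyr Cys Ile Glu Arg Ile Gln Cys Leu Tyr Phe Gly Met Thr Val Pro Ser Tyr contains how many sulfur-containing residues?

Only Cys (C) and Met (M) have a sulfur atom in the side chain.
Matching residues: Cys2, Cys8, Met13.

3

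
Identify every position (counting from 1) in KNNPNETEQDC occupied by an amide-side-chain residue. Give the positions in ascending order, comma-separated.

2, 3, 5, 9

The amide-side-chain residues are Asn (N) and Gln (Q).
Matching residues: N2, N3, N5, Q9.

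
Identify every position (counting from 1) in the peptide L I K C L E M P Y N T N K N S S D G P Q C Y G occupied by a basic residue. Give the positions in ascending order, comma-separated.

3, 13

The basic amino acids are Lys (K), Arg (R), and His (H).
Matching residues: K3, K13.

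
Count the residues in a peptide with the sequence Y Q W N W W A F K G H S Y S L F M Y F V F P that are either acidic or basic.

2

Acidic: D, E. Basic: H, K, R.
Acidic residues here: none (0).
Basic residues here: K9, H11 (2).
The two groups share no amino acid, so total = 0 + 2 = 2.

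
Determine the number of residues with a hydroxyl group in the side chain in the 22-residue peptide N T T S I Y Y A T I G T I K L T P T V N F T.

10

The –OH-bearing residues are Ser, Thr (aliphatic alcohols), and Tyr (phenol).
Matching residues: T2, T3, S4, Y6, Y7, T9, T12, T16, T18, T22.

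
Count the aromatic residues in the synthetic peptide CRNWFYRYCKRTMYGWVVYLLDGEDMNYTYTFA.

10

Phenylalanine (F), tryptophan (W), and tyrosine (Y) have aromatic ring side chains.
Matching residues: W4, F5, Y6, Y8, Y14, W16, Y19, Y28, Y30, F32.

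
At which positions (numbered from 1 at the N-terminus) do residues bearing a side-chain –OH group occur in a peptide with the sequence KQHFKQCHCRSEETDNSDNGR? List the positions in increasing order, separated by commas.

11, 14, 17

S, T, and Y are the three residues with a side-chain hydroxyl.
Matching residues: S11, T14, S17.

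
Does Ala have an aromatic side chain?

No

The aromatic amino acids are Phe (F, benzyl), Trp (W, indole), and Tyr (Y, phenol).
Alanine is not in this group.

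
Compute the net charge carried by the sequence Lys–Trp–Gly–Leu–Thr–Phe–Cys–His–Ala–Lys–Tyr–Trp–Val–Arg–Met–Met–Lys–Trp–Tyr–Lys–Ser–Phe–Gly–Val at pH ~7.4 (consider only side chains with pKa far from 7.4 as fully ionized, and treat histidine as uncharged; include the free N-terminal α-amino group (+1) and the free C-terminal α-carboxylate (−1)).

+5

Near pH 7.4, K and R contribute +1 each, D and E contribute −1 each, and every other side chain (His included, as stated) is uncharged.
Positive (K, R): Lys1, Lys10, Arg14, Lys17, Lys20 → +5.
Negative (D, E): none → −0.
The N-terminus (+1) and C-terminus (−1) cancel.
Net charge = (+5) + (−0) = +5.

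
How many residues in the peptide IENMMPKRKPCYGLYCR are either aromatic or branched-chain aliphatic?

Aromatic: F, W, Y. Branched-chain aliphatic: I, L, V.
Aromatic residues here: Y12, Y15 (2).
Branched-chain aliphatic residues here: I1, L14 (2).
The two groups share no amino acid, so total = 2 + 2 = 4.

4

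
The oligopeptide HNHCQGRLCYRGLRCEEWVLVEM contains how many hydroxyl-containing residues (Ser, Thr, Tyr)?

1

Matching residues: Y10.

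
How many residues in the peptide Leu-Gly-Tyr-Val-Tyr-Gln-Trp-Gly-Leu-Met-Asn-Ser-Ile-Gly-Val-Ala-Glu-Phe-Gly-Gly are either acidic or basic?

Acidic: D, E. Basic: H, K, R.
Acidic residues here: Glu17 (1).
Basic residues here: none (0).
The two groups share no amino acid, so total = 1 + 0 = 1.

1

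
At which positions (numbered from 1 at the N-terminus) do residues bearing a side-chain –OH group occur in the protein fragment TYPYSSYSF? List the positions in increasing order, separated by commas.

1, 2, 4, 5, 6, 7, 8

S, T, and Y are the three residues with a side-chain hydroxyl.
Matching residues: T1, Y2, Y4, S5, S6, Y7, S8.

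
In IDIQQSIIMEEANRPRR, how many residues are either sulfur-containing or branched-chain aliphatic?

Sulfur-containing: C, M. Branched-chain aliphatic: I, L, V.
Sulfur-containing residues here: M9 (1).
Branched-chain aliphatic residues here: I1, I3, I7, I8 (4).
The two groups share no amino acid, so total = 1 + 4 = 5.

5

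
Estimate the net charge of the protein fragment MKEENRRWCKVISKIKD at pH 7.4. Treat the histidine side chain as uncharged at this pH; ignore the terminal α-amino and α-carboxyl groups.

+3

Near pH 7.4, K and R contribute +1 each, D and E contribute −1 each, and every other side chain (His included, as stated) is uncharged.
Positive (K, R): K2, R6, R7, K10, K14, K16 → +6.
Negative (D, E): E3, E4, D17 → −3.
Net charge = (+6) + (−3) = +3.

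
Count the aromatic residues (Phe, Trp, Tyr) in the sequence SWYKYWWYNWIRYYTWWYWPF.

14

Matching residues: W2, Y3, Y5, W6, W7, Y8, W10, Y13, Y14, W16, W17, Y18, W19, F21.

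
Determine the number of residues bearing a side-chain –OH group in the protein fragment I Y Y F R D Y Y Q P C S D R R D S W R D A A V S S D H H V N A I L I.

8

The –OH-bearing residues are Ser, Thr (aliphatic alcohols), and Tyr (phenol).
Matching residues: Y2, Y3, Y7, Y8, S12, S17, S24, S25.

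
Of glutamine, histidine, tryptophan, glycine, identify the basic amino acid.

histidine

The basic amino acids are Lys (K), Arg (R), and His (H).
Of the listed options, only histidine belongs to this group.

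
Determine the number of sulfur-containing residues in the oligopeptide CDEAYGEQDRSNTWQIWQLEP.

Only Cys (C) and Met (M) have a sulfur atom in the side chain.
Matching residues: C1.

1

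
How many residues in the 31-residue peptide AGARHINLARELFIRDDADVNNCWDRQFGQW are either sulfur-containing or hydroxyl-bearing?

1

Sulfur-containing: C, M. Hydroxyl-bearing: S, T, Y.
Sulfur-containing residues here: C23 (1).
Hydroxyl-bearing residues here: none (0).
The two groups share no amino acid, so total = 1 + 0 = 1.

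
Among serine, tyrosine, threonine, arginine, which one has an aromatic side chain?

tyrosine

F, W, and Y each carry an aromatic ring on the side chain.
Of the listed options, only tyrosine belongs to this group.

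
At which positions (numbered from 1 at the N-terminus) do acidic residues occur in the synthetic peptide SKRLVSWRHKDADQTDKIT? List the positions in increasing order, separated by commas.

The acidic residues are Asp (D) and Glu (E), whose side chains end in a carboxylate group.
Matching residues: D11, D13, D16.

11, 13, 16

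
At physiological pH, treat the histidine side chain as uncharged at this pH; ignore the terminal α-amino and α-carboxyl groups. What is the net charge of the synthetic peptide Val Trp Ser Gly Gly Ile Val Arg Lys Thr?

At pH ~7.4 the Lys and Arg side chains are protonated (+1), the Asp and Glu side chains are deprotonated (−1), and with His taken as neutral all other side chains carry no charge.
Positive (K, R): Arg8, Lys9 → +2.
Negative (D, E): none → −0.
Net charge = (+2) + (−0) = +2.

+2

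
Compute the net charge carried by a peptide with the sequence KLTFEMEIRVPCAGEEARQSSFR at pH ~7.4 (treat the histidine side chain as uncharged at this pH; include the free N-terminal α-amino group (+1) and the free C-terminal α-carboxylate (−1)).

0

Near pH 7.4, K and R contribute +1 each, D and E contribute −1 each, and every other side chain (His included, as stated) is uncharged.
Positive (K, R): K1, R9, R18, R23 → +4.
Negative (D, E): E5, E7, E15, E16 → −4.
The N-terminus (+1) and C-terminus (−1) cancel.
Net charge = (+4) + (−4) = 0.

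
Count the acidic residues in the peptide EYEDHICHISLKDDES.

6

Only D (aspartate) and E (glutamate) carry a side-chain carboxylic acid.
Matching residues: E1, E3, D4, D13, D14, E15.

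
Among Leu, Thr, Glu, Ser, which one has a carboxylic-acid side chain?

Glu

Aspartate (D) and glutamate (E) have carboxylic-acid side chains and are the acidic amino acids.
Of the listed options, only Glu belongs to this group.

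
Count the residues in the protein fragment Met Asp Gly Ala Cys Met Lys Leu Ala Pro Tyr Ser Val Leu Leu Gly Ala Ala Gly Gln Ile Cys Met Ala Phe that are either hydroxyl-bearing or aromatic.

3

Hydroxyl-bearing: S, T, Y. Aromatic: F, W, Y.
Hydroxyl-bearing residues here: Tyr11, Ser12 (2).
Aromatic residues here: Tyr11, Phe25 (2).
Y is in both groups, so the 1 Y residue must not be double-counted.
Total = 2 + 2 − 1 = 3.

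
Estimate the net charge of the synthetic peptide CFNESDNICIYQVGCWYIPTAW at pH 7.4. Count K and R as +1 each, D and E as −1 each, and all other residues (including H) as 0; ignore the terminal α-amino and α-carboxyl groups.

Positive (K, R): none → +0.
Negative (D, E): E4, D6 → −2.
Net charge = (+0) + (−2) = −2.

-2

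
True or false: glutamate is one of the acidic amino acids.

True

Only D (aspartate) and E (glutamate) carry a side-chain carboxylic acid.
Glutamate is in this group.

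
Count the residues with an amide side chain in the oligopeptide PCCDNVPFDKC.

1

Only N (asparagine) and Q (glutamine) carry a side-chain carboxamide.
Matching residues: N5.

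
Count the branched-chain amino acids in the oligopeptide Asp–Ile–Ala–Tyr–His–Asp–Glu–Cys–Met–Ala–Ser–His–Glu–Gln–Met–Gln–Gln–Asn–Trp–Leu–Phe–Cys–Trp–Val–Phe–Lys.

The BCAAs are Val, Leu, and Ile — aliphatic side chains with a branch point.
Matching residues: Ile2, Leu20, Val24.

3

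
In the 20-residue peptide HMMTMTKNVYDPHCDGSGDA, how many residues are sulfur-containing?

4

Only Cys (C) and Met (M) have a sulfur atom in the side chain.
Matching residues: M2, M3, M5, C14.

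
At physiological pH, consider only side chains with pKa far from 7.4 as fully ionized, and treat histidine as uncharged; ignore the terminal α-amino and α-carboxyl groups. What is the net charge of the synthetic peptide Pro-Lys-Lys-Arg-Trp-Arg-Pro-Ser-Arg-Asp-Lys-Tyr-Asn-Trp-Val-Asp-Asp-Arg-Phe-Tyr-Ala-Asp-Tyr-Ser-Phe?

+3

Near pH 7.4, K and R contribute +1 each, D and E contribute −1 each, and every other side chain (His included, as stated) is uncharged.
Positive (K, R): Lys2, Lys3, Arg4, Arg6, Arg9, Lys11, Arg18 → +7.
Negative (D, E): Asp10, Asp16, Asp17, Asp22 → −4.
Net charge = (+7) + (−4) = +3.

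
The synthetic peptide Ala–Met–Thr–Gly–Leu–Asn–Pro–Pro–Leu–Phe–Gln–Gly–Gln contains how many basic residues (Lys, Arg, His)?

None of the 13 residues belong to this group.

0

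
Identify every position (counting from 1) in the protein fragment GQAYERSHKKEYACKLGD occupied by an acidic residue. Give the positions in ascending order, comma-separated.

5, 11, 18

The acidic residues are Asp (D) and Glu (E), whose side chains end in a carboxylate group.
Matching residues: E5, E11, D18.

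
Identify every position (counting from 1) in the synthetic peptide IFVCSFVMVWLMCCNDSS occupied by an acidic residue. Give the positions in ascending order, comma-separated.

16

The acidic residues are Asp (D) and Glu (E), whose side chains end in a carboxylate group.
Matching residues: D16.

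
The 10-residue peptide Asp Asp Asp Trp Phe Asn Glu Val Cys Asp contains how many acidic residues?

5

The acidic residues are Asp (D) and Glu (E), whose side chains end in a carboxylate group.
Matching residues: Asp1, Asp2, Asp3, Glu7, Asp10.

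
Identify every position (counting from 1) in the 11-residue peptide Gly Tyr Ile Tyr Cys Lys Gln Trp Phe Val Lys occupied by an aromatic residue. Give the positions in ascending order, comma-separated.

2, 4, 8, 9

Phenylalanine (F), tryptophan (W), and tyrosine (Y) have aromatic ring side chains.
Matching residues: Tyr2, Tyr4, Trp8, Phe9.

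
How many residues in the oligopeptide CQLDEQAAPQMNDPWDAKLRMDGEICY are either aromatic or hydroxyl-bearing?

Aromatic: F, W, Y. Hydroxyl-bearing: S, T, Y.
Aromatic residues here: W15, Y27 (2).
Hydroxyl-bearing residues here: Y27 (1).
Y is in both groups, so the 1 Y residue must not be double-counted.
Total = 2 + 1 − 1 = 2.

2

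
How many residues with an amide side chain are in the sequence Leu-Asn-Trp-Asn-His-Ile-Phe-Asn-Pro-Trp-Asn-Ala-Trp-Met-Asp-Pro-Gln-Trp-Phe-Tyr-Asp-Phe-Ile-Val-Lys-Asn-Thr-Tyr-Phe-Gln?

7

Only N (asparagine) and Q (glutamine) carry a side-chain carboxamide.
Matching residues: Asn2, Asn4, Asn8, Asn11, Gln17, Asn26, Gln30.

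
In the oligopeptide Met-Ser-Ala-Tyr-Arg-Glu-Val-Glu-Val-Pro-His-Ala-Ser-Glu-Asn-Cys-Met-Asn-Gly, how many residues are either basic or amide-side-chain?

4

Basic: H, K, R. Amide-side-chain: N, Q.
Basic residues here: Arg5, His11 (2).
Amide-side-chain residues here: Asn15, Asn18 (2).
The two groups share no amino acid, so total = 2 + 2 = 4.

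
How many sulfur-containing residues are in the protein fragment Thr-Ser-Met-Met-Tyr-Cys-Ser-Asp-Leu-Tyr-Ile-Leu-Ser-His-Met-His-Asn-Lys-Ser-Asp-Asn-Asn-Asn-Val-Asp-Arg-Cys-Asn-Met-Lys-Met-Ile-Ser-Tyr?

Cysteine (C, thiol) and methionine (M, thioether) are the two sulfur-containing amino acids.
Matching residues: Met3, Met4, Cys6, Met15, Cys27, Met29, Met31.

7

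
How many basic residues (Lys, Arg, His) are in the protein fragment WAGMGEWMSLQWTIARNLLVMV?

1

Matching residues: R16.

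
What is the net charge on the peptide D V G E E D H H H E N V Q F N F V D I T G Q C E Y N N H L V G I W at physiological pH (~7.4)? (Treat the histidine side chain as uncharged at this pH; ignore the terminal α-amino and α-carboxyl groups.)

-7

At pH ~7.4 the Lys and Arg side chains are protonated (+1), the Asp and Glu side chains are deprotonated (−1), and with His taken as neutral all other side chains carry no charge.
Positive (K, R): none → +0.
Negative (D, E): D1, E4, E5, D6, E10, D18, E24 → −7.
Net charge = (+0) + (−7) = −7.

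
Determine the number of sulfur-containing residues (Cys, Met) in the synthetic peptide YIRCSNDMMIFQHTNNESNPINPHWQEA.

3

Matching residues: C4, M8, M9.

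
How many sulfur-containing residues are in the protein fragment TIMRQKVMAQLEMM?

4

Only Cys (C) and Met (M) have a sulfur atom in the side chain.
Matching residues: M3, M8, M13, M14.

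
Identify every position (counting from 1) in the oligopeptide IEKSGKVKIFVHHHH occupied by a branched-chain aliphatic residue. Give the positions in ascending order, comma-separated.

The BCAAs are Val, Leu, and Ile — aliphatic side chains with a branch point.
Matching residues: I1, V7, I9, V11.

1, 7, 9, 11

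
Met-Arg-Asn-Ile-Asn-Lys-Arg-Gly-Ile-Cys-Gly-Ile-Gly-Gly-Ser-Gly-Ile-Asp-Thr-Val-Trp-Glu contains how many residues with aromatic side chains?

1

Phenylalanine (F), tryptophan (W), and tyrosine (Y) have aromatic ring side chains.
Matching residues: Trp21.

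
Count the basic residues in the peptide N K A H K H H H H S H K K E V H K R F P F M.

Lysine (K), arginine (R), and histidine (H) have basic, nitrogen-containing side chains.
Matching residues: K2, H4, K5, H6, H7, H8, H9, H11, K12, K13, H16, K17, R18.

13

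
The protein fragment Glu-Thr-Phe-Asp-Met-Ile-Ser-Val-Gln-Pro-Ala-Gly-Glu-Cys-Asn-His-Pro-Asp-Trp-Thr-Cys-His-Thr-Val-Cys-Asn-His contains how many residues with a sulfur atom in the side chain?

The sulfur-bearing residues are cysteine (–SH) and methionine (–S–CH₃).
Matching residues: Met5, Cys14, Cys21, Cys25.

4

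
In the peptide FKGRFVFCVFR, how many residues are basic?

3

K, R, and H are the three residues with basic side chains (ε-amine, guanidinium, and imidazole respectively).
Matching residues: K2, R4, R11.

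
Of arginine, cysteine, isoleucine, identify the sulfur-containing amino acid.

cysteine

Only Cys (C) and Met (M) have a sulfur atom in the side chain.
Of the listed options, only cysteine belongs to this group.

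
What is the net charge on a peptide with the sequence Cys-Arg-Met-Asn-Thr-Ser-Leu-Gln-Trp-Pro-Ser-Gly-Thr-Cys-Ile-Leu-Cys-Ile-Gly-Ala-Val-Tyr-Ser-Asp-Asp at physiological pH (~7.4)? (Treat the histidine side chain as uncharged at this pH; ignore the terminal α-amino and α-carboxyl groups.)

-1

Near pH 7.4, K and R contribute +1 each, D and E contribute −1 each, and every other side chain (His included, as stated) is uncharged.
Positive (K, R): Arg2 → +1.
Negative (D, E): Asp24, Asp25 → −2.
Net charge = (+1) + (−2) = −1.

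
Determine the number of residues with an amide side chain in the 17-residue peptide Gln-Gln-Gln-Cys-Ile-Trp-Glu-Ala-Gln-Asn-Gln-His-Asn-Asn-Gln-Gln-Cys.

10

Only N (asparagine) and Q (glutamine) carry a side-chain carboxamide.
Matching residues: Gln1, Gln2, Gln3, Gln9, Asn10, Gln11, Asn13, Asn14, Gln15, Gln16.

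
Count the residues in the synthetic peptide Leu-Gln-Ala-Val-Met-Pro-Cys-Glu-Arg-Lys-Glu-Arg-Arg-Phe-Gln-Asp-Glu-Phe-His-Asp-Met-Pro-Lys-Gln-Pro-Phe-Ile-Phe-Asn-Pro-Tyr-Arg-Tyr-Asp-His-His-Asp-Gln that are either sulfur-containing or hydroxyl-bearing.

5

Sulfur-containing: C, M. Hydroxyl-bearing: S, T, Y.
Sulfur-containing residues here: Met5, Cys7, Met21 (3).
Hydroxyl-bearing residues here: Tyr31, Tyr33 (2).
The two groups share no amino acid, so total = 3 + 2 = 5.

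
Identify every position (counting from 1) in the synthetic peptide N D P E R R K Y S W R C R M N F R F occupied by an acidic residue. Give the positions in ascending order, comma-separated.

2, 4

The acidic residues are Asp (D) and Glu (E), whose side chains end in a carboxylate group.
Matching residues: D2, E4.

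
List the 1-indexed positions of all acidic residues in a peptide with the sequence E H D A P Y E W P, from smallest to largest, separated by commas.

1, 3, 7

Aspartate (D) and glutamate (E) have carboxylic-acid side chains and are the acidic amino acids.
Matching residues: E1, D3, E7.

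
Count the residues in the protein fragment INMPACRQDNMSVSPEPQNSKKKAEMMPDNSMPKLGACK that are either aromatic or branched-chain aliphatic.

Aromatic: F, W, Y. Branched-chain aliphatic: I, L, V.
Aromatic residues here: none (0).
Branched-chain aliphatic residues here: I1, V13, L35 (3).
The two groups share no amino acid, so total = 0 + 3 = 3.

3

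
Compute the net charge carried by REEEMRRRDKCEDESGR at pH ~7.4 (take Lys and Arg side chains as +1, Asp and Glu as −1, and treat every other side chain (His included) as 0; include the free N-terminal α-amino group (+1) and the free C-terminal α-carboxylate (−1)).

Positive (K, R): R1, R6, R7, R8, K10, R17 → +6.
Negative (D, E): E2, E3, E4, D9, E12, D13, E14 → −7.
The N-terminus (+1) and C-terminus (−1) cancel.
Net charge = (+6) + (−7) = −1.

-1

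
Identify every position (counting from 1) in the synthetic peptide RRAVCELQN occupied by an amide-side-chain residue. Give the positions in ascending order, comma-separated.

8, 9

The amide-side-chain residues are Asn (N) and Gln (Q).
Matching residues: Q8, N9.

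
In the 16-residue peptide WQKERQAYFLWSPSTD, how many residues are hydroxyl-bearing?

Serine (S), threonine (T), and tyrosine (Y) each carry a hydroxyl group on the side chain.
Matching residues: Y8, S12, S14, T15.

4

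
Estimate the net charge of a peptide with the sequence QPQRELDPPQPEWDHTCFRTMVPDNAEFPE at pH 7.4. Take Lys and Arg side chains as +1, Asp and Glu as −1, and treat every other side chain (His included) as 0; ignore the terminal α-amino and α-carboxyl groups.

Positive (K, R): R4, R19 → +2.
Negative (D, E): E5, D7, E12, D14, D24, E27, E30 → −7.
Net charge = (+2) + (−7) = −5.

-5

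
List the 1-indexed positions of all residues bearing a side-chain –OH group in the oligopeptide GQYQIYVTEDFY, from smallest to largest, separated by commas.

3, 6, 8, 12

Serine (S), threonine (T), and tyrosine (Y) each carry a hydroxyl group on the side chain.
Matching residues: Y3, Y6, T8, Y12.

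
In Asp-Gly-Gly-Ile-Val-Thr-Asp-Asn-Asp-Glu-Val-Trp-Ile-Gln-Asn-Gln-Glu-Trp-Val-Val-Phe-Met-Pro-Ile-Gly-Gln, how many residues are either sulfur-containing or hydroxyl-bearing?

2

Sulfur-containing: C, M. Hydroxyl-bearing: S, T, Y.
Sulfur-containing residues here: Met22 (1).
Hydroxyl-bearing residues here: Thr6 (1).
The two groups share no amino acid, so total = 1 + 1 = 2.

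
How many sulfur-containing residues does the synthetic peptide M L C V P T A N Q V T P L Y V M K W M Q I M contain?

5

Only Cys (C) and Met (M) have a sulfur atom in the side chain.
Matching residues: M1, C3, M16, M19, M22.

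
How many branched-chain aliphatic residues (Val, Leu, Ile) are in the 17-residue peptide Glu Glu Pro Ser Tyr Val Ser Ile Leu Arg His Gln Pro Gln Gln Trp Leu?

4

Matching residues: Val6, Ile8, Leu9, Leu17.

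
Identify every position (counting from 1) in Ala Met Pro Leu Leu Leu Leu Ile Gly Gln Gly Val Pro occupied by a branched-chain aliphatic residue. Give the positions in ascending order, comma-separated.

4, 5, 6, 7, 8, 12

The BCAAs are Val, Leu, and Ile — aliphatic side chains with a branch point.
Matching residues: Leu4, Leu5, Leu6, Leu7, Ile8, Val12.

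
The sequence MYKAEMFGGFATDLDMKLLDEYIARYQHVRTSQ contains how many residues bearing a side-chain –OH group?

The –OH-bearing residues are Ser, Thr (aliphatic alcohols), and Tyr (phenol).
Matching residues: Y2, T12, Y22, Y26, T31, S32.

6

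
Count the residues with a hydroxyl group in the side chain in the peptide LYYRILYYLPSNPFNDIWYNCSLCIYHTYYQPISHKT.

13

Serine (S), threonine (T), and tyrosine (Y) each carry a hydroxyl group on the side chain.
Matching residues: Y2, Y3, Y7, Y8, S11, Y19, S22, Y26, T28, Y29, Y30, S34, T37.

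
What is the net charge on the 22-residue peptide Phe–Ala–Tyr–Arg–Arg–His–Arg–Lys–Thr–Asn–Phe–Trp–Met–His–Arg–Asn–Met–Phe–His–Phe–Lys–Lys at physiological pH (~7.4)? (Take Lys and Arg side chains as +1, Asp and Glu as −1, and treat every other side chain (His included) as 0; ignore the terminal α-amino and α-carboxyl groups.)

+7

Positive (K, R): Arg4, Arg5, Arg7, Lys8, Arg15, Lys21, Lys22 → +7.
Negative (D, E): none → −0.
Net charge = (+7) + (−0) = +7.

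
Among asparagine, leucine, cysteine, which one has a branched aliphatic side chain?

The BCAAs are Val, Leu, and Ile — aliphatic side chains with a branch point.
Of the listed options, only leucine belongs to this group.

leucine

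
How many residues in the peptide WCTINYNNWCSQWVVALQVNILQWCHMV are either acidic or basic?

Acidic: D, E. Basic: H, K, R.
Acidic residues here: none (0).
Basic residues here: H26 (1).
The two groups share no amino acid, so total = 0 + 1 = 1.

1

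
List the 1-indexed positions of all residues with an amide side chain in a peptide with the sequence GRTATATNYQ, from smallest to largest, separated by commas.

8, 10

Only N (asparagine) and Q (glutamine) carry a side-chain carboxamide.
Matching residues: N8, Q10.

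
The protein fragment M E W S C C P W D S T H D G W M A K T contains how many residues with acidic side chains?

Only D (aspartate) and E (glutamate) carry a side-chain carboxylic acid.
Matching residues: E2, D9, D13.

3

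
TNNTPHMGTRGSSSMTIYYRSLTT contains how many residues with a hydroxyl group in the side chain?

The –OH-bearing residues are Ser, Thr (aliphatic alcohols), and Tyr (phenol).
Matching residues: T1, T4, T9, S12, S13, S14, T16, Y18, Y19, S21, T23, T24.

12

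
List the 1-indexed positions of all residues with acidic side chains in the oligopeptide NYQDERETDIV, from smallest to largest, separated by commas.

4, 5, 7, 9

Aspartate (D) and glutamate (E) have carboxylic-acid side chains and are the acidic amino acids.
Matching residues: D4, E5, E7, D9.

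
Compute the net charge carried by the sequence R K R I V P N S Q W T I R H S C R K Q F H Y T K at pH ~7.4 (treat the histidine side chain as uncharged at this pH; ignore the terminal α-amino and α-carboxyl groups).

At pH ~7.4 the Lys and Arg side chains are protonated (+1), the Asp and Glu side chains are deprotonated (−1), and with His taken as neutral all other side chains carry no charge.
Positive (K, R): R1, K2, R3, R13, R17, K18, K24 → +7.
Negative (D, E): none → −0.
Net charge = (+7) + (−0) = +7.

+7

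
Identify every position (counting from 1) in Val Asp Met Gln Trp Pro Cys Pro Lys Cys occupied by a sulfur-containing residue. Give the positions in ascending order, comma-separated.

3, 7, 10

Matching residues: Met3, Cys7, Cys10.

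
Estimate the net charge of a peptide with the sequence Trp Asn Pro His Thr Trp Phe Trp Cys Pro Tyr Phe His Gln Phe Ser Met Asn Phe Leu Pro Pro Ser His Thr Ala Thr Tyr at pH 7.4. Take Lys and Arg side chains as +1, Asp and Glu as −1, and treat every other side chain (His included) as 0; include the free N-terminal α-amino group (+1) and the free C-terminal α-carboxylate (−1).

0

Positive (K, R): none → +0.
Negative (D, E): none → −0.
The N-terminus (+1) and C-terminus (−1) cancel.
Net charge = (+0) + (−0) = 0.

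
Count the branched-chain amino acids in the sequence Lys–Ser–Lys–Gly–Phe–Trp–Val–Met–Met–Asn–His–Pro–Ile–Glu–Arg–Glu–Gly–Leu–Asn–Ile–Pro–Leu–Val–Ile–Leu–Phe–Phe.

8

The BCAAs are Val, Leu, and Ile — aliphatic side chains with a branch point.
Matching residues: Val7, Ile13, Leu18, Ile20, Leu22, Val23, Ile24, Leu25.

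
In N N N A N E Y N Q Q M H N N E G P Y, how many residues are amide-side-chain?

9

The amide-side-chain residues are Asn (N) and Gln (Q).
Matching residues: N1, N2, N3, N5, N8, Q9, Q10, N13, N14.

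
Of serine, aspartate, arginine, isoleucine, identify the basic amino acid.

K, R, and H are the three residues with basic side chains (ε-amine, guanidinium, and imidazole respectively).
Of the listed options, only arginine belongs to this group.

arginine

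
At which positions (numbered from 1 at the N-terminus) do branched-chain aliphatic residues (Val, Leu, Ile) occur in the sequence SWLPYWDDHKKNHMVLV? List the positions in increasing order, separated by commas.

Matching residues: L3, V15, L16, V17.

3, 15, 16, 17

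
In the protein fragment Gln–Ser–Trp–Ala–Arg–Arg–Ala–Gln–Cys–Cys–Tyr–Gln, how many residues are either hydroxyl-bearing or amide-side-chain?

5

Hydroxyl-bearing: S, T, Y. Amide-side-chain: N, Q.
Hydroxyl-bearing residues here: Ser2, Tyr11 (2).
Amide-side-chain residues here: Gln1, Gln8, Gln12 (3).
The two groups share no amino acid, so total = 2 + 3 = 5.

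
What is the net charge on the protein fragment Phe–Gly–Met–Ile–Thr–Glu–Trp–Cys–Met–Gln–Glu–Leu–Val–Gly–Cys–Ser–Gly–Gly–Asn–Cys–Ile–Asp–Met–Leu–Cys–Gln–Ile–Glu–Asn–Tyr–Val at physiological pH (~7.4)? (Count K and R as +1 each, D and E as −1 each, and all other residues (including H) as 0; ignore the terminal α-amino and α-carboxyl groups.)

Positive (K, R): none → +0.
Negative (D, E): Glu6, Glu11, Asp22, Glu28 → −4.
Net charge = (+0) + (−4) = −4.

-4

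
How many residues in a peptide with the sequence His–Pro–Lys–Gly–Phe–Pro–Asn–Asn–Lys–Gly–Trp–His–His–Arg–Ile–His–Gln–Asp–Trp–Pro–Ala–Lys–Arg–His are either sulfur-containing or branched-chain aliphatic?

1

Sulfur-containing: C, M. Branched-chain aliphatic: I, L, V.
Sulfur-containing residues here: none (0).
Branched-chain aliphatic residues here: Ile15 (1).
The two groups share no amino acid, so total = 0 + 1 = 1.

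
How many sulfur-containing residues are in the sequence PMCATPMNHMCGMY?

The sulfur-bearing residues are cysteine (–SH) and methionine (–S–CH₃).
Matching residues: M2, C3, M7, M10, C11, M13.

6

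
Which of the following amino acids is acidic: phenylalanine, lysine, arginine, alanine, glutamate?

Aspartate (D) and glutamate (E) have carboxylic-acid side chains and are the acidic amino acids.
Of the listed options, only glutamate belongs to this group.

glutamate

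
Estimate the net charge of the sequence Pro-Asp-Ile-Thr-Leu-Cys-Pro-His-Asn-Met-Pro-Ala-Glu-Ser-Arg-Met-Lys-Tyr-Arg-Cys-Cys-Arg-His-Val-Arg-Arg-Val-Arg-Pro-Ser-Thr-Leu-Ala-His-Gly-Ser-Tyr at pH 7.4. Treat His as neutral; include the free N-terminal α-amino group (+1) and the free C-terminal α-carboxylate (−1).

Near pH 7.4, K and R contribute +1 each, D and E contribute −1 each, and every other side chain (His included, as stated) is uncharged.
Positive (K, R): Arg15, Lys17, Arg19, Arg22, Arg25, Arg26, Arg28 → +7.
Negative (D, E): Asp2, Glu13 → −2.
The N-terminus (+1) and C-terminus (−1) cancel.
Net charge = (+7) + (−2) = +5.

+5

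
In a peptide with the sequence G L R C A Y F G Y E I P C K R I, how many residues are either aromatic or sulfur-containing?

Aromatic: F, W, Y. Sulfur-containing: C, M.
Aromatic residues here: Y6, F7, Y9 (3).
Sulfur-containing residues here: C4, C13 (2).
The two groups share no amino acid, so total = 3 + 2 = 5.

5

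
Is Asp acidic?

Yes

Aspartate (D) and glutamate (E) have carboxylic-acid side chains and are the acidic amino acids.
Aspartate is in this group.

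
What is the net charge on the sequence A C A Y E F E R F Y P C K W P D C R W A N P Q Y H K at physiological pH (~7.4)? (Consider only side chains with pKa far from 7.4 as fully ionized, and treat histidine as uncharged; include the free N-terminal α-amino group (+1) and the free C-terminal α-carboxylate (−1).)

Near pH 7.4, K and R contribute +1 each, D and E contribute −1 each, and every other side chain (His included, as stated) is uncharged.
Positive (K, R): R8, K13, R18, K26 → +4.
Negative (D, E): E5, E7, D16 → −3.
The N-terminus (+1) and C-terminus (−1) cancel.
Net charge = (+4) + (−3) = +1.

+1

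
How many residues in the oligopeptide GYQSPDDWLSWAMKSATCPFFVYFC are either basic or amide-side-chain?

2

Basic: H, K, R. Amide-side-chain: N, Q.
Basic residues here: K14 (1).
Amide-side-chain residues here: Q3 (1).
The two groups share no amino acid, so total = 1 + 1 = 2.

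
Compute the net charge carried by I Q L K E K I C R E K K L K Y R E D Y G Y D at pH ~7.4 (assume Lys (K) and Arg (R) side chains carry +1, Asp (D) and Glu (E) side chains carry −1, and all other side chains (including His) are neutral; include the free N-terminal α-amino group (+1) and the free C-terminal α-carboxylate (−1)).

+2

Positive (K, R): K4, K6, R9, K11, K12, K14, R16 → +7.
Negative (D, E): E5, E10, E17, D18, D22 → −5.
The N-terminus (+1) and C-terminus (−1) cancel.
Net charge = (+7) + (−5) = +2.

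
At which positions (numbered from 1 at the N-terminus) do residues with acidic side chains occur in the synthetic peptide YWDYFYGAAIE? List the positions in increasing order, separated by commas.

Aspartate (D) and glutamate (E) have carboxylic-acid side chains and are the acidic amino acids.
Matching residues: D3, E11.

3, 11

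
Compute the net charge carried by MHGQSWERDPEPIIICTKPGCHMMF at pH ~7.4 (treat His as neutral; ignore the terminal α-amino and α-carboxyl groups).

Near pH 7.4, K and R contribute +1 each, D and E contribute −1 each, and every other side chain (His included, as stated) is uncharged.
Positive (K, R): R8, K18 → +2.
Negative (D, E): E7, D9, E11 → −3.
Net charge = (+2) + (−3) = −1.

-1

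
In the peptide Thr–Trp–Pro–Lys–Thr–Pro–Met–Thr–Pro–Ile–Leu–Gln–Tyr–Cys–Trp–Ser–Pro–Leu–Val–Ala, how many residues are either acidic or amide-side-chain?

Acidic: D, E. Amide-side-chain: N, Q.
Acidic residues here: none (0).
Amide-side-chain residues here: Gln12 (1).
The two groups share no amino acid, so total = 0 + 1 = 1.

1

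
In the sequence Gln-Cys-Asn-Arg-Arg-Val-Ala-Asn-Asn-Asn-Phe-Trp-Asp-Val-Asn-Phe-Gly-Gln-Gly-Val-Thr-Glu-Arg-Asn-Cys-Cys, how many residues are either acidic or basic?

5

Acidic: D, E. Basic: H, K, R.
Acidic residues here: Asp13, Glu22 (2).
Basic residues here: Arg4, Arg5, Arg23 (3).
The two groups share no amino acid, so total = 2 + 3 = 5.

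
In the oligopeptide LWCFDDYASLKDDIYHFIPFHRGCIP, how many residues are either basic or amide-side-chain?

4

Basic: H, K, R. Amide-side-chain: N, Q.
Basic residues here: K11, H16, H21, R22 (4).
Amide-side-chain residues here: none (0).
The two groups share no amino acid, so total = 4 + 0 = 4.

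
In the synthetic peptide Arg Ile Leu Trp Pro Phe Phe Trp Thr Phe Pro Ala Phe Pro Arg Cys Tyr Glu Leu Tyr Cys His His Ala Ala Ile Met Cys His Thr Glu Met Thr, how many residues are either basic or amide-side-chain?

5

Basic: H, K, R. Amide-side-chain: N, Q.
Basic residues here: Arg1, Arg15, His22, His23, His29 (5).
Amide-side-chain residues here: none (0).
The two groups share no amino acid, so total = 5 + 0 = 5.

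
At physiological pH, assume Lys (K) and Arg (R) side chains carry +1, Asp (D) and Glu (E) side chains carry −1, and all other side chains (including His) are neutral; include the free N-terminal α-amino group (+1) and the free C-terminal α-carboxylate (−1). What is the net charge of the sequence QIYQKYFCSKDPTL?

+1

Positive (K, R): K5, K10 → +2.
Negative (D, E): D11 → −1.
The N-terminus (+1) and C-terminus (−1) cancel.
Net charge = (+2) + (−1) = +1.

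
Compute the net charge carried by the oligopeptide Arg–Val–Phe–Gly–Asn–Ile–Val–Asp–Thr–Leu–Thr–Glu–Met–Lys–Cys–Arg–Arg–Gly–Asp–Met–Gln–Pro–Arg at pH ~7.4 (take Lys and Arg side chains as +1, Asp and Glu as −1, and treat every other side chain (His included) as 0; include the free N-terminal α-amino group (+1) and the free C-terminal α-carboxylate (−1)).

+2

Positive (K, R): Arg1, Lys14, Arg16, Arg17, Arg23 → +5.
Negative (D, E): Asp8, Glu12, Asp19 → −3.
The N-terminus (+1) and C-terminus (−1) cancel.
Net charge = (+5) + (−3) = +2.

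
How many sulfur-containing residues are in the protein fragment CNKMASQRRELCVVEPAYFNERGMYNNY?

Cysteine (C, thiol) and methionine (M, thioether) are the two sulfur-containing amino acids.
Matching residues: C1, M4, C12, M24.

4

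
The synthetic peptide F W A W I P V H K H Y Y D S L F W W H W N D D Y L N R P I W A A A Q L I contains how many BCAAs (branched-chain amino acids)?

7

V, L, and I make up the branched-chain aliphatic group.
Matching residues: I5, V7, L15, L25, I29, L35, I36.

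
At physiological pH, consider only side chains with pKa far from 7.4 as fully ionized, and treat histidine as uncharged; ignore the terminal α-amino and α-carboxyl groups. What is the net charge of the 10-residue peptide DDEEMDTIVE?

-6

The side chains ionized at physiological pH are Lys/Arg (+1) and Asp/Glu (−1); with His treated as neutral, nothing else contributes.
Positive (K, R): none → +0.
Negative (D, E): D1, D2, E3, E4, D6, E10 → −6.
Net charge = (+0) + (−6) = −6.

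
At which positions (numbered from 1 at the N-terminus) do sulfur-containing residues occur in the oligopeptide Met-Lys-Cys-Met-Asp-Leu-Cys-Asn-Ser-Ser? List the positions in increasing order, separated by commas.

1, 3, 4, 7

The sulfur-bearing residues are cysteine (–SH) and methionine (–S–CH₃).
Matching residues: Met1, Cys3, Met4, Cys7.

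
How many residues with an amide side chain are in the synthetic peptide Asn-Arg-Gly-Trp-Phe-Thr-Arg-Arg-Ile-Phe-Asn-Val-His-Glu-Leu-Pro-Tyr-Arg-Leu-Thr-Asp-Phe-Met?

2

Asparagine (N) and glutamine (Q) have uncharged amide side chains.
Matching residues: Asn1, Asn11.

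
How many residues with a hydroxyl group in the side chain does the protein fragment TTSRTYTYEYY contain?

The –OH-bearing residues are Ser, Thr (aliphatic alcohols), and Tyr (phenol).
Matching residues: T1, T2, S3, T5, Y6, T7, Y8, Y10, Y11.

9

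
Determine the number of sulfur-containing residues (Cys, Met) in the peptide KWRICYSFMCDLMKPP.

4

Matching residues: C5, M9, C10, M13.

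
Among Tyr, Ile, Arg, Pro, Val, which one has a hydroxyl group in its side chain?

Tyr

S, T, and Y are the three residues with a side-chain hydroxyl.
Of the listed options, only Tyr belongs to this group.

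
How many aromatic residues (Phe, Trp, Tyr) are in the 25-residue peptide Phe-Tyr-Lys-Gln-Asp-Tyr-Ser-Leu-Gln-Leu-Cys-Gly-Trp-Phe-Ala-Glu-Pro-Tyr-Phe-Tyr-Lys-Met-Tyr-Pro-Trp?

10

Matching residues: Phe1, Tyr2, Tyr6, Trp13, Phe14, Tyr18, Phe19, Tyr20, Tyr23, Trp25.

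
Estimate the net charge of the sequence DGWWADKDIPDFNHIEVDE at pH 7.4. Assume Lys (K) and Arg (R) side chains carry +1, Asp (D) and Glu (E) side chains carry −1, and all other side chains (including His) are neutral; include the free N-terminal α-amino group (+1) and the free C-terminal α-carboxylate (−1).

Positive (K, R): K7 → +1.
Negative (D, E): D1, D6, D8, D11, E16, D18, E19 → −7.
The N-terminus (+1) and C-terminus (−1) cancel.
Net charge = (+1) + (−7) = −6.

-6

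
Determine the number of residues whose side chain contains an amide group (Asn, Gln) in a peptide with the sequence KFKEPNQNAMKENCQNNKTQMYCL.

Matching residues: N6, Q7, N8, N13, Q15, N16, N17, Q20.

8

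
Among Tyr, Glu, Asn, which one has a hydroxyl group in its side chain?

The –OH-bearing residues are Ser, Thr (aliphatic alcohols), and Tyr (phenol).
Of the listed options, only Tyr belongs to this group.

Tyr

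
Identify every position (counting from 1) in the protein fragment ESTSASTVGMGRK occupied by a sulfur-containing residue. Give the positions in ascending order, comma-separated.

The sulfur-bearing residues are cysteine (–SH) and methionine (–S–CH₃).
Matching residues: M10.

10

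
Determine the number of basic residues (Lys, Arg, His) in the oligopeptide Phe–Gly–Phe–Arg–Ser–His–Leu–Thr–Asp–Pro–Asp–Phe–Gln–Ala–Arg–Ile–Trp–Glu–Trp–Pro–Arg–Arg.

Matching residues: Arg4, His6, Arg15, Arg21, Arg22.

5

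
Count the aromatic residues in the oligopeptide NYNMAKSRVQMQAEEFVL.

The aromatic amino acids are Phe (F, benzyl), Trp (W, indole), and Tyr (Y, phenol).
Matching residues: Y2, F16.

2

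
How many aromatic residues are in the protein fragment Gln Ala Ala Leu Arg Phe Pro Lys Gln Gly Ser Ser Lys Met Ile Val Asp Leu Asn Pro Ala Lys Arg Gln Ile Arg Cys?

F, W, and Y each carry an aromatic ring on the side chain.
Matching residues: Phe6.

1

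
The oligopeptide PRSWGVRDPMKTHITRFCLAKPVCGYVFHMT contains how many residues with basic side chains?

7

Lysine (K), arginine (R), and histidine (H) have basic, nitrogen-containing side chains.
Matching residues: R2, R7, K11, H13, R16, K21, H29.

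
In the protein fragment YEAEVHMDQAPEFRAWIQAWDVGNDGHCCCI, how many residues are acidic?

Aspartate (D) and glutamate (E) have carboxylic-acid side chains and are the acidic amino acids.
Matching residues: E2, E4, D8, E12, D21, D25.

6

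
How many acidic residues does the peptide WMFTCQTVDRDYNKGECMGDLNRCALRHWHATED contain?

Aspartate (D) and glutamate (E) have carboxylic-acid side chains and are the acidic amino acids.
Matching residues: D9, D11, E16, D20, E33, D34.

6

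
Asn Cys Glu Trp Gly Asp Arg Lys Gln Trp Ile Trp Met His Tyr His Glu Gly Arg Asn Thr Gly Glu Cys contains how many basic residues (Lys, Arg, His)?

Matching residues: Arg7, Lys8, His14, His16, Arg19.

5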